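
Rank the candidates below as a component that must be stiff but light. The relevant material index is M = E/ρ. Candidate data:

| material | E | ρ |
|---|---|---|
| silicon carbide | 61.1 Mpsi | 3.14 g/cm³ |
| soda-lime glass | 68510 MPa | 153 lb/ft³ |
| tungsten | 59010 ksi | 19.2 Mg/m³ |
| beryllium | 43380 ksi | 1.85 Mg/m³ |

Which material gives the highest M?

In SI units:
  silicon carbide: E = 421.3 GPa, ρ = 3140 kg/m³
  soda-lime glass: E = 68.51 GPa, ρ = 2451 kg/m³
  tungsten: E = 406.9 GPa, ρ = 19200 kg/m³
  beryllium: E = 299.1 GPa, ρ = 1850 kg/m³
  beryllium: M = 162 MN·m/kg
  silicon carbide: M = 134 MN·m/kg
  soda-lime glass: M = 28.0 MN·m/kg
  tungsten: M = 21.2 MN·m/kg
Highest index: beryllium.

beryllium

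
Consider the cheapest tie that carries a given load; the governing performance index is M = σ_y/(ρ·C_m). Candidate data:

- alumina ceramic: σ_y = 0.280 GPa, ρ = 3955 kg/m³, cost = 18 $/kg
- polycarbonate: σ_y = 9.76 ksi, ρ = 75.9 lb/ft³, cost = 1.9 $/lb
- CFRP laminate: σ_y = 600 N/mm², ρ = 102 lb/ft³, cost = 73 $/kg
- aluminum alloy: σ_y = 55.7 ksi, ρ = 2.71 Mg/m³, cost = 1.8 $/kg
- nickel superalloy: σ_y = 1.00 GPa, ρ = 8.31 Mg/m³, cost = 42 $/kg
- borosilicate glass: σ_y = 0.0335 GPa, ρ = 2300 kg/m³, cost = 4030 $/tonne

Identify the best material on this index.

Normalizing units and computing the index:
  alumina ceramic: σ_y = 280.0 MPa, ρ = 3955 kg/m³, cost = 18.00 $/kg
  polycarbonate: σ_y = 67.29 MPa, ρ = 1216 kg/m³, cost = 4.189 $/kg
  CFRP laminate: σ_y = 600.0 MPa, ρ = 1634 kg/m³, cost = 73.00 $/kg
  aluminum alloy: σ_y = 384.0 MPa, ρ = 2710 kg/m³, cost = 1.800 $/kg
  nickel superalloy: σ_y = 1000 MPa, ρ = 8310 kg/m³, cost = 42.00 $/kg
  borosilicate glass: σ_y = 33.50 MPa, ρ = 2300 kg/m³, cost = 4.030 $/kg
  aluminum alloy: M = 78.7 kN·m per $
  polycarbonate: M = 13.2 kN·m per $
  CFRP laminate: M = 5.03 kN·m per $
  alumina ceramic: M = 3.93 kN·m per $
  borosilicate glass: M = 3.61 kN·m per $
  nickel superalloy: M = 2.87 kN·m per $
Aluminum alloy ranks first.

aluminum alloy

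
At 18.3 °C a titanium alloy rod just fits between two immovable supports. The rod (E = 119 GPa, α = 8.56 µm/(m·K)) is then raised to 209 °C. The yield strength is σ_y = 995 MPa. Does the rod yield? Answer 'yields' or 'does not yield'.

ΔT = 190.7 K. Constrained thermal stress σ = E·α·ΔT = 119.0×10³ MPa × 8.56×10⁻⁶ × 190.7 = 194 MPa (compressive).
Compare to σ_y = 995 MPa: σ < σ_y, so it does not yield.

does not yield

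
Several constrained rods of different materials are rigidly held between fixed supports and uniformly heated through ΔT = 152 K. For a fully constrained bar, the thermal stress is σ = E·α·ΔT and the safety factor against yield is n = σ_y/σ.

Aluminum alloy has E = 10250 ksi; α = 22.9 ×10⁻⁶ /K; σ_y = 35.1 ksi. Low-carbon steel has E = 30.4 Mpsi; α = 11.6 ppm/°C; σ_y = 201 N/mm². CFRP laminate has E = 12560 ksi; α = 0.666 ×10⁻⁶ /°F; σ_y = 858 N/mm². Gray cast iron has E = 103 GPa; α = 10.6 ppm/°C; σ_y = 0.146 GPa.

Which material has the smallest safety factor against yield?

low-carbon steel

Converting E to GPa, α to ×10⁻⁶/K, σ_y to MPa, then σ and n for each:
  aluminum alloy: E = 70.67, α = 22.9, σ_y = 242.0 → σ = 246 MPa, n = 0.984
  low-carbon steel: E = 209.6, α = 11.6, σ_y = 201.0 → σ = 370 MPa, n = 0.544
  CFRP laminate: E = 86.60, α = 1.20, σ_y = 858.0 → σ = 15.8 MPa, n = 54.4
  gray cast iron: E = 103.0, α = 10.6, σ_y = 146.0 → σ = 166 MPa, n = 0.880
Low-carbon steel has the lowest safety factor, n = 0.544.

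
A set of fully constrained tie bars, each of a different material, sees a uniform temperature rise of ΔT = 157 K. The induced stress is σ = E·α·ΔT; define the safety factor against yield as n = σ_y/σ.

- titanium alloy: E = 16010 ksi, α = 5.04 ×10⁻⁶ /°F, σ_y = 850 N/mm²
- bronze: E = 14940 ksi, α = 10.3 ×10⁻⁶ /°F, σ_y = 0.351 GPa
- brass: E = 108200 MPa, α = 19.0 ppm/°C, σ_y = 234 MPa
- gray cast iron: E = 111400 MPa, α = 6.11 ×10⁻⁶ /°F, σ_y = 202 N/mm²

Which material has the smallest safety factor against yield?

Per material, after unit conversion:
  titanium alloy: E = 110.4, α = 9.07, σ_y = 850.0 → σ = 157 MPa, n = 5.41
  bronze: E = 103.0, α = 18.5, σ_y = 351.0 → σ = 300 MPa, n = 1.17
  brass: E = 108.2, α = 19.0, σ_y = 234.0 → σ = 323 MPa, n = 0.725
  gray cast iron: E = 111.4, α = 11.0, σ_y = 202.0 → σ = 192 MPa, n = 1.05
Smallest n: brass with n = 0.725.

brass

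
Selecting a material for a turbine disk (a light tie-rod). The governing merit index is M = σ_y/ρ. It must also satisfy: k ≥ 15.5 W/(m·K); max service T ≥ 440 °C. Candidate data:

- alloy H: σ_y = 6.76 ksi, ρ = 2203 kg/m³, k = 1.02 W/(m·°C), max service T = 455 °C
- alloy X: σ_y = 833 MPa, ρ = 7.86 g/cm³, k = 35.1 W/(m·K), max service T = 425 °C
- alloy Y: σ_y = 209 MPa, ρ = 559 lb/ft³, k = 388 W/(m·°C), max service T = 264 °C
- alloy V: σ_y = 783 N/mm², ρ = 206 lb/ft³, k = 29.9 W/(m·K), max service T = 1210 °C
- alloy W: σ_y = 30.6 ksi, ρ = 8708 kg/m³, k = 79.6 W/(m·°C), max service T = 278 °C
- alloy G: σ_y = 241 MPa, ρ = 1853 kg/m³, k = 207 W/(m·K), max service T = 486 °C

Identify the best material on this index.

Screen on constraints: k ≥ 15.5 W/(m·K); max service T ≥ 440 °C. Survivors: alloy V, alloy G.
Putting every candidate on a common basis:
  alloy V: σ_y = 783.0 MPa, ρ = 3300 kg/m³
  alloy G: σ_y = 241.0 MPa, ρ = 1853 kg/m³
  alloy V: M = 237 kN·m/kg
  alloy G: M = 130 kN·m/kg
Alloy V has the largest M.

alloy V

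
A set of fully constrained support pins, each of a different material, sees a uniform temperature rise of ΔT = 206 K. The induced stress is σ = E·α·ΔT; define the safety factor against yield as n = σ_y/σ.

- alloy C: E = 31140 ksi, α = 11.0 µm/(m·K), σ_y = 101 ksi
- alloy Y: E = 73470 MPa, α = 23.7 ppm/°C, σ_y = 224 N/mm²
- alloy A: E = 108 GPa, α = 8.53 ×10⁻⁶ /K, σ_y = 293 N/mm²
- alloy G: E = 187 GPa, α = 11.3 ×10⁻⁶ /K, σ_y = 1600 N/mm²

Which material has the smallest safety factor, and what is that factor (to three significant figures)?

alloy Y, n = 0.624

Converting E to GPa, α to ×10⁻⁶/K, σ_y to MPa, then σ and n for each:
  alloy C: E = 214.7, α = 11.0, σ_y = 696.4 → σ = 487 MPa, n = 1.43
  alloy Y: E = 73.47, α = 23.7, σ_y = 224.0 → σ = 359 MPa, n = 0.624
  alloy A: E = 108.0, α = 8.53, σ_y = 293.0 → σ = 190 MPa, n = 1.54
  alloy G: E = 187.0, α = 11.3, σ_y = 1600 → σ = 435 MPa, n = 3.68
Alloy Y has the lowest safety factor, n = 0.624.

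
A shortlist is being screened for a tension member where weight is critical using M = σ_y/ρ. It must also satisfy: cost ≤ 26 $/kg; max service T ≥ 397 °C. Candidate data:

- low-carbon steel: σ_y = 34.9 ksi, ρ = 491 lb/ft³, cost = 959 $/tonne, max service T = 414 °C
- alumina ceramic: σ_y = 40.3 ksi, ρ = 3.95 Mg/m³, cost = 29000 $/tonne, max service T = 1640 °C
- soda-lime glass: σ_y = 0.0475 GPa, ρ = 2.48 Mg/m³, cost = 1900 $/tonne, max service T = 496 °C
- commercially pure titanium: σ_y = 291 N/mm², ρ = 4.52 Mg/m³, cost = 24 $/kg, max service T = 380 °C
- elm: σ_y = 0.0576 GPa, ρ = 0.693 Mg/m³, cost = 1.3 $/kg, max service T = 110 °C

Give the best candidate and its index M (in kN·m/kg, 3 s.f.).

Screen on constraints: cost ≤ 26 $/kg; max service T ≥ 397 °C. Survivors: low-carbon steel, soda-lime glass.
Convert each candidate to consistent units, then evaluate M:
  low-carbon steel: σ_y = 240.6 MPa, ρ = 7865 kg/m³
  soda-lime glass: σ_y = 47.50 MPa, ρ = 2480 kg/m³
  low-carbon steel: M = 30.6 kN·m/kg
  soda-lime glass: M = 19.2 kN·m/kg
The maximum is for low-carbon steel.

low-carbon steel, M = 30.6 kN·m/kg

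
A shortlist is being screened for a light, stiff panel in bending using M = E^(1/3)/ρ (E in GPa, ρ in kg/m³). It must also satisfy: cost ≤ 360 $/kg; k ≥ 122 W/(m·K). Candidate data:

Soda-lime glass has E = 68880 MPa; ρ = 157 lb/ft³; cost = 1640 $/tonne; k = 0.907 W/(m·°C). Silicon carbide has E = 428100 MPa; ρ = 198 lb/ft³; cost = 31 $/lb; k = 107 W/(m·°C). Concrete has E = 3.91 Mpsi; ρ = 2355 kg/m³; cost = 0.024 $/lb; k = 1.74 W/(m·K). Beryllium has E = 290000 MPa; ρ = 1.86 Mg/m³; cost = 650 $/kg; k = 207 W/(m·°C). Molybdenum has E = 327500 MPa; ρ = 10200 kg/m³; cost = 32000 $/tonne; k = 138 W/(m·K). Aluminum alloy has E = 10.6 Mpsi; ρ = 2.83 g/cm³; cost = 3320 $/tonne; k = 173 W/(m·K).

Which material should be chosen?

Screen on constraints: cost ≤ 360 $/kg; k ≥ 122 W/(m·K). Survivors: molybdenum, aluminum alloy.
In SI units:
  molybdenum: E = 327.5 GPa, ρ = 10200 kg/m³
  aluminum alloy: E = 73.08 GPa, ρ = 2830 kg/m³
  aluminum alloy: M = 1.48×10⁻³
  molybdenum: M = 0.676×10⁻³
Aluminum alloy ranks first.

aluminum alloy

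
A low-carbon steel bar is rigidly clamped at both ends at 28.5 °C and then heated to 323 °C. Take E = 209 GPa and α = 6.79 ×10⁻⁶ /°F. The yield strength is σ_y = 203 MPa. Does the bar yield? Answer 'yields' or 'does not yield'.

yields

α = 6.79×10⁻⁶/°F × 9/5 = 12.2×10⁻⁶/K.
ΔT = 294.5 K. Constrained thermal stress σ = E·α·ΔT = 209.0×10³ MPa × 12.2×10⁻⁶ × 294.5 = 752 MPa (compressive).
Compare to σ_y = 203 MPa: σ ≥ σ_y, so it yields.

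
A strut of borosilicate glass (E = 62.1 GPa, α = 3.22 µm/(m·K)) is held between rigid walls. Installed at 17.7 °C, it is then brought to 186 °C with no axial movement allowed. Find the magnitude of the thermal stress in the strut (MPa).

33.7 MPa

ΔT = 168.3 K. Constrained thermal stress σ = E·α·ΔT = 62.10×10³ MPa × 3.22×10⁻⁶ × 168.3 = 33.7 MPa (compressive).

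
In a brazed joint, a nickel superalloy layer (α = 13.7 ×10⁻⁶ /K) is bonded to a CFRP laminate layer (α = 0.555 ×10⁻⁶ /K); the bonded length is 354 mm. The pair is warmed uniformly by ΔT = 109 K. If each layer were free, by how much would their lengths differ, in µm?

507 µm

Δα = |13.7 − 0.555|×10⁻⁶/K = 13.1×10⁻⁶/K.
ΔL_mismatch = Δα·L·ΔT = 13.1×10⁻⁶ × 354.0 mm × 109.0 K = 507 µm.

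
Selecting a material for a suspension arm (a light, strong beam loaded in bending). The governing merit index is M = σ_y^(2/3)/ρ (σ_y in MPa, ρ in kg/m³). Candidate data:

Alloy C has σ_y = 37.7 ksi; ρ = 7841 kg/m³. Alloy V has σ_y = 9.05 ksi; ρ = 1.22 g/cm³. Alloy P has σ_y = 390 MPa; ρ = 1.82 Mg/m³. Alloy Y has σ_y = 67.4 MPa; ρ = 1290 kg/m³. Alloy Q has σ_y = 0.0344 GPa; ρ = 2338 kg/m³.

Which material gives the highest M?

alloy P

In SI units:
  alloy C: σ_y = 259.9 MPa, ρ = 7841 kg/m³
  alloy V: σ_y = 62.40 MPa, ρ = 1220 kg/m³
  alloy P: σ_y = 390.0 MPa, ρ = 1820 kg/m³
  alloy Y: σ_y = 67.40 MPa, ρ = 1290 kg/m³
  alloy Q: σ_y = 34.40 MPa, ρ = 2338 kg/m³
  alloy P: M = 29.3×10⁻³
  alloy V: M = 12.9×10⁻³
  alloy Y: M = 12.8×10⁻³
  alloy C: M = 5.19×10⁻³
  alloy Q: M = 4.52×10⁻³
Alloy P has the largest M.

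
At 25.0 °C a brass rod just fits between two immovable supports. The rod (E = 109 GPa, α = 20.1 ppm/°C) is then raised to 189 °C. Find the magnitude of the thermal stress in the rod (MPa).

359 MPa

ΔT = 164.0 K. Constrained thermal stress σ = E·α·ΔT = 109.0×10³ MPa × 20.1×10⁻⁶ × 164.0 = 359 MPa (compressive).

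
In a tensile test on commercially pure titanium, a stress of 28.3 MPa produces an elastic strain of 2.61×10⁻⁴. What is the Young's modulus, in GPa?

108 GPa

E = σ/ε = 28.3 MPa / 2.61×10⁻⁴ = 108400 MPa = 108 GPa.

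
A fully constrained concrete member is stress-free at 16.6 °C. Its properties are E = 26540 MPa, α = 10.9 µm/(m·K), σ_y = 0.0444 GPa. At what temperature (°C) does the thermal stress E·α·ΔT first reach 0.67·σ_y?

E = 26540 MPa = 26.54 GPa.
σ_y = 0.0444 GPa = 44.40 MPa.
E·α·ΔT = 29.75 MPa ⇒ ΔT = 29.75 / (26.54×10³ × 10.9×10⁻⁶) = 102.8 K.
T = 16.6 + 102.8 = 119.4 °C.

119 °C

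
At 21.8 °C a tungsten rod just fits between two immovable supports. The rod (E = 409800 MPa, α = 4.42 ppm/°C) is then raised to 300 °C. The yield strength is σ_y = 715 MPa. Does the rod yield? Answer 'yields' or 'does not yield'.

does not yield

E = 409800 MPa = 409.8 GPa.
ΔT = 278.2 K. Constrained thermal stress σ = E·α·ΔT = 409.8×10³ MPa × 4.42×10⁻⁶ × 278.2 = 504 MPa (compressive).
Compare to σ_y = 715 MPa: σ < σ_y, so it does not yield.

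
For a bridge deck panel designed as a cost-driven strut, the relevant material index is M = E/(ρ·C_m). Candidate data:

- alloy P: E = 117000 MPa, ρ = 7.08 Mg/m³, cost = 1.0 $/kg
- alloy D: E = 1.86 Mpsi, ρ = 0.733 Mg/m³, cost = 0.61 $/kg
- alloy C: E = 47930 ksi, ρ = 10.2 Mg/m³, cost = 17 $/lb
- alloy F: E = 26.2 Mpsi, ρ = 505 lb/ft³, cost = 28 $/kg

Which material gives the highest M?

In SI units:
  alloy P: E = 117.0 GPa, ρ = 7080 kg/m³, cost = 1.000 $/kg
  alloy D: E = 12.82 GPa, ρ = 733.0 kg/m³, cost = 0.6100 $/kg
  alloy C: E = 330.5 GPa, ρ = 10200 kg/m³, cost = 37.48 $/kg
  alloy F: E = 180.6 GPa, ρ = 8089 kg/m³, cost = 28.00 $/kg
  alloy D: M = 28.7 MN·m per $
  alloy P: M = 16.5 MN·m per $
  alloy C: M = 0.864 MN·m per $
  alloy F: M = 0.798 MN·m per $
The maximum is for alloy D.

alloy D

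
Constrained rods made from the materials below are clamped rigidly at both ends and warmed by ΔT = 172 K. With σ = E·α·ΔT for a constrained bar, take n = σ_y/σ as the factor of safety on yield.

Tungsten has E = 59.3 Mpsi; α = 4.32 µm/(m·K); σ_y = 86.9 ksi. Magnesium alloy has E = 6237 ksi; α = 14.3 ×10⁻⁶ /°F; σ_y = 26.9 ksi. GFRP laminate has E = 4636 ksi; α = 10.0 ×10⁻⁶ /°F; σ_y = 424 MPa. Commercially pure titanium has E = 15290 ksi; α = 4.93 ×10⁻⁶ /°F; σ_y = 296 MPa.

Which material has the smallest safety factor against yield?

magnesium alloy

With everything in SI (GPa, ×10⁻⁶/K, MPa):
  tungsten: E = 408.9, α = 4.32, σ_y = 599.2 → σ = 304 MPa, n = 1.97
  magnesium alloy: E = 43.00, α = 25.7, σ_y = 185.5 → σ = 190 MPa, n = 0.974
  GFRP laminate: E = 31.96, α = 18.0, σ_y = 424.0 → σ = 99.0 MPa, n = 4.28
  commercially pure titanium: E = 105.4, α = 8.87, σ_y = 296.0 → σ = 161 MPa, n = 1.84
The minimum is magnesium alloy at n = 0.974.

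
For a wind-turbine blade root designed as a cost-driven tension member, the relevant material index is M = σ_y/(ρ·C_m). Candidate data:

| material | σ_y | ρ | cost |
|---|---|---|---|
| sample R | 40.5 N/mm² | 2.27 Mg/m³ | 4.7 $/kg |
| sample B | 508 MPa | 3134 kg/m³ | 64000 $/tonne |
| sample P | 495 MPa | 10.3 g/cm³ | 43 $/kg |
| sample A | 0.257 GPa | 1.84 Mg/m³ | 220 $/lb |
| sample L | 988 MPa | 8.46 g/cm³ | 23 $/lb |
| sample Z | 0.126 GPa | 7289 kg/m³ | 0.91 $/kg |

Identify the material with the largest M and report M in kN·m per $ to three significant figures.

In SI units:
  sample R: σ_y = 40.50 MPa, ρ = 2270 kg/m³, cost = 4.700 $/kg
  sample B: σ_y = 508.0 MPa, ρ = 3134 kg/m³, cost = 64.00 $/kg
  sample P: σ_y = 495.0 MPa, ρ = 10300 kg/m³, cost = 43.00 $/kg
  sample A: σ_y = 257.0 MPa, ρ = 1840 kg/m³, cost = 485.0 $/kg
  sample L: σ_y = 988.0 MPa, ρ = 8460 kg/m³, cost = 50.71 $/kg
  sample Z: σ_y = 126.0 MPa, ρ = 7289 kg/m³, cost = 0.9100 $/kg
  sample Z: M = 19.0 kN·m per $
  sample R: M = 3.80 kN·m per $
  sample B: M = 2.53 kN·m per $
  sample L: M = 2.30 kN·m per $
  sample P: M = 1.12 kN·m per $
  sample A: M = 0.288 kN·m per $
The maximum is for sample Z.

sample Z, M = 19.0 kN·m per $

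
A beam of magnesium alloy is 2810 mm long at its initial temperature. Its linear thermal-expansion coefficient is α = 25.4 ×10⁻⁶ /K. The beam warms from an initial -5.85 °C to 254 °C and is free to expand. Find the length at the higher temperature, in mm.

2828.5 mm

ΔT = 254 − (-5.85) = 259.9 K.
ΔL = α·L₀·ΔT = 25.4×10⁻⁶ × 2810 mm × 259.9 K = 18.5 mm.
L = L₀ + ΔL = 2810 + 18.5 = 2828.5 mm.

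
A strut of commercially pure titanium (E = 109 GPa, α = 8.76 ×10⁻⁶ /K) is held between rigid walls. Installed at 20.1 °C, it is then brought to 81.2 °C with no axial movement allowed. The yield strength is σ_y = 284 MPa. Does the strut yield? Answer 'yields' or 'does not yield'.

ΔT = 61.10 K. Constrained thermal stress σ = E·α·ΔT = 109.0×10³ MPa × 8.76×10⁻⁶ × 61.10 = 58.3 MPa (compressive).
Compare to σ_y = 284 MPa: σ < σ_y, so it does not yield.

does not yield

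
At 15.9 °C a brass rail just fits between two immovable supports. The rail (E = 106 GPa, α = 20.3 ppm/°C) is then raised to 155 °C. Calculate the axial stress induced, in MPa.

ΔT = 139.1 K. Constrained thermal stress σ = E·α·ΔT = 106.0×10³ MPa × 20.3×10⁻⁶ × 139.1 = 299 MPa (compressive).

299 MPa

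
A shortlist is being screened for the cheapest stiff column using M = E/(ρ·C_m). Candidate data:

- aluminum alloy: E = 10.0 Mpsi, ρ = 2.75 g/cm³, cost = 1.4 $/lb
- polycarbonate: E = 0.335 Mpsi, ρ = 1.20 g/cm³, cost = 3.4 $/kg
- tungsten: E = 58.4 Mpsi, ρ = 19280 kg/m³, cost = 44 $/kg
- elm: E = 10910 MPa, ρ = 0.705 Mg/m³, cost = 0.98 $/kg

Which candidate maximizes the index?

After converting to SI:
  aluminum alloy: E = 68.95 GPa, ρ = 2750 kg/m³, cost = 3.086 $/kg
  polycarbonate: E = 2.310 GPa, ρ = 1200 kg/m³, cost = 3.400 $/kg
  tungsten: E = 402.7 GPa, ρ = 19280 kg/m³, cost = 44.00 $/kg
  elm: E = 10.91 GPa, ρ = 705.0 kg/m³, cost = 0.9800 $/kg
  elm: M = 15.8 MN·m per $
  aluminum alloy: M = 8.12 MN·m per $
  polycarbonate: M = 0.566 MN·m per $
  tungsten: M = 0.475 MN·m per $
Elm has the largest M.

elm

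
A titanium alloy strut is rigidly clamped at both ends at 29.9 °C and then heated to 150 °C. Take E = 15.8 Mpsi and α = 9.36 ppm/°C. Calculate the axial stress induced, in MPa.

122 MPa

E = 15.8 Mpsi = 108.9 GPa.
ΔT = 120.1 K. Constrained thermal stress σ = E·α·ΔT = 108.9×10³ MPa × 9.36×10⁻⁶ × 120.1 = 122 MPa (compressive).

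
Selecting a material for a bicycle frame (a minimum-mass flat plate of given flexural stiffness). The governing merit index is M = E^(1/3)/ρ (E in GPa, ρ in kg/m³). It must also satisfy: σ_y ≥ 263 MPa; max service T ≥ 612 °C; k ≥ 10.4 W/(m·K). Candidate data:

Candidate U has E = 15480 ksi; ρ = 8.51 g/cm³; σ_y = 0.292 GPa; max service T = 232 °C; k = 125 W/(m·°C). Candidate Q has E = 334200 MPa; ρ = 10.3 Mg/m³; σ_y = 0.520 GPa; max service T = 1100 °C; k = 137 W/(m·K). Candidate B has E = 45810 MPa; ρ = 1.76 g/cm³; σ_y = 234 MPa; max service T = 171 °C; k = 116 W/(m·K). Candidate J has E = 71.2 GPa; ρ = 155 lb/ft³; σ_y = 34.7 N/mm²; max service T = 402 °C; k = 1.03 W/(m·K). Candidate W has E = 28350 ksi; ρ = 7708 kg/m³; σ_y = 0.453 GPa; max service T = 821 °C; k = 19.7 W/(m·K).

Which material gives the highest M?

candidate W

Screen on constraints: σ_y ≥ 263 MPa; max service T ≥ 612 °C; k ≥ 10.4 W/(m·K). Survivors: candidate Q, candidate W.
Convert each candidate to consistent units, then evaluate M:
  candidate Q: E = 334.2 GPa, ρ = 10300 kg/m³
  candidate W: E = 195.5 GPa, ρ = 7708 kg/m³
  candidate W: M = 0.753×10⁻³
  candidate Q: M = 0.674×10⁻³
Highest index: candidate W.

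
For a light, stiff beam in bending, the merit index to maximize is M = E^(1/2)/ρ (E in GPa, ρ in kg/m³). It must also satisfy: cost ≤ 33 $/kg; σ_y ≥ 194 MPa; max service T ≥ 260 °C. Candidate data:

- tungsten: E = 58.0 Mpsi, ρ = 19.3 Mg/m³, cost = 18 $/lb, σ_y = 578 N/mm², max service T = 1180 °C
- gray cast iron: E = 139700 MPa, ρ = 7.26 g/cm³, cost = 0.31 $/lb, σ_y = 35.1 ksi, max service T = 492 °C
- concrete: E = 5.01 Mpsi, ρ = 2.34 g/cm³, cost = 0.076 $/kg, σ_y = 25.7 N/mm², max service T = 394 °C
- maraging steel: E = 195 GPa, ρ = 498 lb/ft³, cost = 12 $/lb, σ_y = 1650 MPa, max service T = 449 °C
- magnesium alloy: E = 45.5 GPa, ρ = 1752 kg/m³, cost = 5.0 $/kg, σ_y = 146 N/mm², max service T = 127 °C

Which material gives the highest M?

Screen on constraints: cost ≤ 33 $/kg; σ_y ≥ 194 MPa; max service T ≥ 260 °C. Survivors: gray cast iron, maraging steel.
Putting every candidate on a common basis:
  gray cast iron: E = 139.7 GPa, ρ = 7260 kg/m³
  maraging steel: E = 195.0 GPa, ρ = 7977 kg/m³
  maraging steel: M = 1.75×10⁻³
  gray cast iron: M = 1.63×10⁻³
Highest index: maraging steel.

maraging steel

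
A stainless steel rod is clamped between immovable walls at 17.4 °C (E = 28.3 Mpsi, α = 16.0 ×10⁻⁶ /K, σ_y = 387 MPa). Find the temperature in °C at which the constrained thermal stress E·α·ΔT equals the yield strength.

E = 28.3 Mpsi = 195.1 GPa.
E·α·ΔT = 387.0 MPa ⇒ ΔT = 387.0 / (195.1×10³ × 16.0×10⁻⁶) = 124.0 K.
T = 17.4 + 124.0 = 141.4 °C.

141 °C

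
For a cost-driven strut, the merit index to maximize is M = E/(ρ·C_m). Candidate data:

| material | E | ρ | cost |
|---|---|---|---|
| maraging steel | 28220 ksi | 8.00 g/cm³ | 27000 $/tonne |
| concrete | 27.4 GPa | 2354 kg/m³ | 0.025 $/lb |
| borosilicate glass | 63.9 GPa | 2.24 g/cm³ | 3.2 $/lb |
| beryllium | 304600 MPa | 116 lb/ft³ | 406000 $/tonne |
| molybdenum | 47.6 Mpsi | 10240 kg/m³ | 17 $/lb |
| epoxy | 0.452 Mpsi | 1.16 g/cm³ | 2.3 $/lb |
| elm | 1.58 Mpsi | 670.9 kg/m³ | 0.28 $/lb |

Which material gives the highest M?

In SI units:
  maraging steel: E = 194.6 GPa, ρ = 8000 kg/m³, cost = 27.00 $/kg
  concrete: E = 27.40 GPa, ρ = 2354 kg/m³, cost = 0.05511 $/kg
  borosilicate glass: E = 63.90 GPa, ρ = 2240 kg/m³, cost = 7.055 $/kg
  beryllium: E = 304.6 GPa, ρ = 1858 kg/m³, cost = 406.0 $/kg
  molybdenum: E = 328.2 GPa, ρ = 10240 kg/m³, cost = 37.48 $/kg
  epoxy: E = 3.116 GPa, ρ = 1160 kg/m³, cost = 5.071 $/kg
  elm: E = 10.89 GPa, ρ = 670.9 kg/m³, cost = 0.6173 $/kg
  concrete: M = 211 MN·m per $
  elm: M = 26.3 MN·m per $
  borosilicate glass: M = 4.04 MN·m per $
  maraging steel: M = 0.901 MN·m per $
  molybdenum: M = 0.855 MN·m per $
  epoxy: M = 0.530 MN·m per $
  beryllium: M = 0.404 MN·m per $
Concrete ranks first.

concrete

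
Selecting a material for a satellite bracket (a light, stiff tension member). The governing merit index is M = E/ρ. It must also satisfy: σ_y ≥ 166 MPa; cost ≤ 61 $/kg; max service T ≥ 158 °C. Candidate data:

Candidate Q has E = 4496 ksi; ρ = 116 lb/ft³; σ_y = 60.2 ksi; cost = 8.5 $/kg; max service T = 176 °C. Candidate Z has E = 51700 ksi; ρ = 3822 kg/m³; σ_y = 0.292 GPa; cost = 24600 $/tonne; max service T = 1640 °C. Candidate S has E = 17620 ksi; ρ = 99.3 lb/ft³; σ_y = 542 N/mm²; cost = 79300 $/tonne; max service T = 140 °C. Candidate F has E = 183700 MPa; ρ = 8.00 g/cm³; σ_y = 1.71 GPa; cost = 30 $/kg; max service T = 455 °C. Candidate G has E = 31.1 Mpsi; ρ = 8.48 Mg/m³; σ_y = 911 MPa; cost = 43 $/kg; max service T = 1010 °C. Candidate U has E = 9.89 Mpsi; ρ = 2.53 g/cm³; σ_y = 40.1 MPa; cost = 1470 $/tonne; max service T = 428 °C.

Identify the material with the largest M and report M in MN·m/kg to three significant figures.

candidate Z, M = 93.3 MN·m/kg

Screen on constraints: σ_y ≥ 166 MPa; cost ≤ 61 $/kg; max service T ≥ 158 °C. Survivors: candidate Q, candidate Z, candidate F, candidate G.
Convert each candidate to consistent units, then evaluate M:
  candidate Q: E = 31.00 GPa, ρ = 1858 kg/m³
  candidate Z: E = 356.5 GPa, ρ = 3822 kg/m³
  candidate F: E = 183.7 GPa, ρ = 8000 kg/m³
  candidate G: E = 214.4 GPa, ρ = 8480 kg/m³
  candidate Z: M = 93.3 MN·m/kg
  candidate G: M = 25.3 MN·m/kg
  candidate F: M = 23.0 MN·m/kg
  candidate Q: M = 16.7 MN·m/kg
Highest index: candidate Z.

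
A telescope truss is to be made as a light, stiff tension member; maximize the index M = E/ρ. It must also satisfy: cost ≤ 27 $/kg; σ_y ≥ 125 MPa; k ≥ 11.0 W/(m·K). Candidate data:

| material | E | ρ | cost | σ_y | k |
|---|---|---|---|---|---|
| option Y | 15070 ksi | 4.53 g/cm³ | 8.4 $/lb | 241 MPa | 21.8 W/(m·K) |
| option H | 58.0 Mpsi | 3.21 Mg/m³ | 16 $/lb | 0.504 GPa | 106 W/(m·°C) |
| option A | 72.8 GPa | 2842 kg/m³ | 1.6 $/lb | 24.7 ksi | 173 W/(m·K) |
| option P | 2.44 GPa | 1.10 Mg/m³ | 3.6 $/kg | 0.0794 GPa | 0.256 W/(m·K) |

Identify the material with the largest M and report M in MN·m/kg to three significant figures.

option A, M = 25.6 MN·m/kg

Screen on constraints: cost ≤ 27 $/kg; σ_y ≥ 125 MPa; k ≥ 11.0 W/(m·K). Survivors: option Y, option A.
Normalizing units and computing the index:
  option Y: E = 103.9 GPa, ρ = 4530 kg/m³
  option A: E = 72.80 GPa, ρ = 2842 kg/m³
  option A: M = 25.6 MN·m/kg
  option Y: M = 22.9 MN·m/kg
Highest index: option A.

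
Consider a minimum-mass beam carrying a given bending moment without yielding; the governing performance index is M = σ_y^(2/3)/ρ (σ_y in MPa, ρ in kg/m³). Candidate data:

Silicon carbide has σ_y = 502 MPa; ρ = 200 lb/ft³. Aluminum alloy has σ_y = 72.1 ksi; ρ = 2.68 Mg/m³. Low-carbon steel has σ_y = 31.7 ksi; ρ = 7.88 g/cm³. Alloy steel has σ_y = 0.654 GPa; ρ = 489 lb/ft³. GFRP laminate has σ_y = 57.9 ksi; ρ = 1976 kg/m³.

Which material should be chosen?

GFRP laminate

After converting to SI:
  silicon carbide: σ_y = 502.0 MPa, ρ = 3204 kg/m³
  aluminum alloy: σ_y = 497.1 MPa, ρ = 2680 kg/m³
  low-carbon steel: σ_y = 218.6 MPa, ρ = 7880 kg/m³
  alloy steel: σ_y = 654.0 MPa, ρ = 7833 kg/m³
  GFRP laminate: σ_y = 399.2 MPa, ρ = 1976 kg/m³
  GFRP laminate: M = 27.4×10⁻³
  aluminum alloy: M = 23.4×10⁻³
  silicon carbide: M = 19.7×10⁻³
  alloy steel: M = 9.62×10⁻³
  low-carbon steel: M = 4.60×10⁻³
GFRP laminate has the largest M.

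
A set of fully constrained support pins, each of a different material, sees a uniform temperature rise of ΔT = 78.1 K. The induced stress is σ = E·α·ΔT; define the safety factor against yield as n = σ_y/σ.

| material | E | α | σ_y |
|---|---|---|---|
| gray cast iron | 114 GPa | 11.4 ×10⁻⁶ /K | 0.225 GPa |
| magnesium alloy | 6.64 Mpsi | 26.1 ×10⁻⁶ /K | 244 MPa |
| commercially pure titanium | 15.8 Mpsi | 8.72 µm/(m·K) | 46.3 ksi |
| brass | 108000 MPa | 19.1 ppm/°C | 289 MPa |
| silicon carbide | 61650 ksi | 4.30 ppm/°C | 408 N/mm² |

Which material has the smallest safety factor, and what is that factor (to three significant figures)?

Per material, after unit conversion:
  gray cast iron: E = 114.0, α = 11.4, σ_y = 225.0 → σ = 101 MPa, n = 2.22
  magnesium alloy: E = 45.78, α = 26.1, σ_y = 244.0 → σ = 93.3 MPa, n = 2.61
  commercially pure titanium: E = 108.9, α = 8.72, σ_y = 319.2 → σ = 74.2 MPa, n = 4.30
  brass: E = 108.0, α = 19.1, σ_y = 289.0 → σ = 161 MPa, n = 1.79
  silicon carbide: E = 425.1, α = 4.30, σ_y = 408.0 → σ = 143 MPa, n = 2.86
The minimum is brass at n = 1.79.

brass, n = 1.79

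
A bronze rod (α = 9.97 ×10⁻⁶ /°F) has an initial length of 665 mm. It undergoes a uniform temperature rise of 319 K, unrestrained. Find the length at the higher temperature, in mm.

668.81 mm

Convert α: 9.97×10⁻⁶/°F × (9/5) = 17.9×10⁻⁶/K.
ΔL = α·L₀·ΔT = 17.9×10⁻⁶ × 665 mm × 319.0 K = 3.81 mm.
L = L₀ + ΔL = 665 + 3.81 = 668.81 mm.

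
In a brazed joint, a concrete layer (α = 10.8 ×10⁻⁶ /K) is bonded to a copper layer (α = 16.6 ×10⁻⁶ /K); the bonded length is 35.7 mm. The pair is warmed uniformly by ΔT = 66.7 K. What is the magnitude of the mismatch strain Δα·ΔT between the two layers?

3.87×10⁻⁴

Δα = |10.8 − 16.6|×10⁻⁶/K = 5.80×10⁻⁶/K.
Mismatch strain = Δα·ΔT = 5.80×10⁻⁶ × 66.7 = 3.87×10⁻⁴.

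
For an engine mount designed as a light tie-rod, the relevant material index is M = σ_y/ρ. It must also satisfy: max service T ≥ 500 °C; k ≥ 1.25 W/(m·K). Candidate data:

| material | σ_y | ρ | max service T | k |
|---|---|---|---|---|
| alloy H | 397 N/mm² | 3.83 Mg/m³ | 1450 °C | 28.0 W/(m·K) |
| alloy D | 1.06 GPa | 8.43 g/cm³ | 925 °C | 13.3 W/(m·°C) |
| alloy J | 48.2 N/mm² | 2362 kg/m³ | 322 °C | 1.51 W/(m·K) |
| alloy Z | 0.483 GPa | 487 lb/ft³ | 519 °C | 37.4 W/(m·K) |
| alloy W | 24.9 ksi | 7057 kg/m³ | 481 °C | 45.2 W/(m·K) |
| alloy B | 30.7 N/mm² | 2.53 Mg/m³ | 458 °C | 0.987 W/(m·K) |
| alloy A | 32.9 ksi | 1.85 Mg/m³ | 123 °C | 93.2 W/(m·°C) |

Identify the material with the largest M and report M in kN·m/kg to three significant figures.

Screen on constraints: max service T ≥ 500 °C; k ≥ 1.25 W/(m·K). Survivors: alloy H, alloy D, alloy Z.
Normalizing units and computing the index:
  alloy H: σ_y = 397.0 MPa, ρ = 3830 kg/m³
  alloy D: σ_y = 1060 MPa, ρ = 8430 kg/m³
  alloy Z: σ_y = 483.0 MPa, ρ = 7801 kg/m³
  alloy D: M = 126 kN·m/kg
  alloy H: M = 104 kN·m/kg
  alloy Z: M = 61.9 kN·m/kg
The maximum is for alloy D.

alloy D, M = 126 kN·m/kg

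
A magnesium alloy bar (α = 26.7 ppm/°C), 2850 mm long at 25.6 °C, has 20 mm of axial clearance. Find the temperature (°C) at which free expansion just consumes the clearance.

288 °C

α·L₀·ΔT = 20.0 mm ⇒ ΔT = 20.0 / (26.7×10⁻⁶ × 2850.0) = 262.8 K.
T = 25.6 + 262.8 = 288.4 °C.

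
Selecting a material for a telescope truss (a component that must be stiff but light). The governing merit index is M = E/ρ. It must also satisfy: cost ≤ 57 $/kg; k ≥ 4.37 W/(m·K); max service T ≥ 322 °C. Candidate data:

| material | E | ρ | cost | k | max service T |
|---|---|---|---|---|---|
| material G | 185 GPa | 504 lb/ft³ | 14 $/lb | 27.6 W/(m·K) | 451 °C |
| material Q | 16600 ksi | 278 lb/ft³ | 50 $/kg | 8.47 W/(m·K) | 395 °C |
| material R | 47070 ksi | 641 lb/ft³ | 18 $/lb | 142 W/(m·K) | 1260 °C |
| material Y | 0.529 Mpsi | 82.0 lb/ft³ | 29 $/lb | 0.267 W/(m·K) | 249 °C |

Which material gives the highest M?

material R

Screen on constraints: cost ≤ 57 $/kg; k ≥ 4.37 W/(m·K); max service T ≥ 322 °C. Survivors: material G, material Q, material R.
Normalizing units and computing the index:
  material G: E = 185.0 GPa, ρ = 8073 kg/m³
  material Q: E = 114.5 GPa, ρ = 4453 kg/m³
  material R: E = 324.5 GPa, ρ = 10270 kg/m³
  material R: M = 31.6 MN·m/kg
  material Q: M = 25.7 MN·m/kg
  material G: M = 22.9 MN·m/kg
Highest index: material R.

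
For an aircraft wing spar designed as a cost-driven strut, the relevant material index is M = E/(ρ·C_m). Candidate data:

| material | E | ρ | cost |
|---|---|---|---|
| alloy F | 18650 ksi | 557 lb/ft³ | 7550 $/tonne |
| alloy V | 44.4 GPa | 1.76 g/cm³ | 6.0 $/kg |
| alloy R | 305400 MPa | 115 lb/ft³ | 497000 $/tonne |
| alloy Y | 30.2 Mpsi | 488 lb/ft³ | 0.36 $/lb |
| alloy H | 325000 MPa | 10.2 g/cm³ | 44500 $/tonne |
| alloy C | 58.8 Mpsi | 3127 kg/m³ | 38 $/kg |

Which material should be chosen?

Convert each candidate to consistent units, then evaluate M:
  alloy F: E = 128.6 GPa, ρ = 8922 kg/m³, cost = 7.550 $/kg
  alloy V: E = 44.40 GPa, ρ = 1760 kg/m³, cost = 6.000 $/kg
  alloy R: E = 305.4 GPa, ρ = 1842 kg/m³, cost = 497.0 $/kg
  alloy Y: E = 208.2 GPa, ρ = 7817 kg/m³, cost = 0.7937 $/kg
  alloy H: E = 325.0 GPa, ρ = 10200 kg/m³, cost = 44.50 $/kg
  alloy C: E = 405.4 GPa, ρ = 3127 kg/m³, cost = 38.00 $/kg
  alloy Y: M = 33.6 MN·m per $
  alloy V: M = 4.20 MN·m per $
  alloy C: M = 3.41 MN·m per $
  alloy F: M = 1.91 MN·m per $
  alloy H: M = 0.716 MN·m per $
  alloy R: M = 0.334 MN·m per $
Alloy Y ranks first.

alloy Y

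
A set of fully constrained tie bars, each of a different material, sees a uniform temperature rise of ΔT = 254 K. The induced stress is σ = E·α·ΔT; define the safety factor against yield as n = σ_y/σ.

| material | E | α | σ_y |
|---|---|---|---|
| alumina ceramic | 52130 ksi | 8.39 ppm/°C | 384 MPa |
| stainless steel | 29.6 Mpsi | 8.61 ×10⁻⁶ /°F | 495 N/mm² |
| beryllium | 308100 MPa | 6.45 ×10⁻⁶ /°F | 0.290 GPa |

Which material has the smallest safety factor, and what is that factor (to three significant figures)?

beryllium, n = 0.319

In consistent units (E in GPa, α in ×10⁻⁶/K, σ_y in MPa):
  alumina ceramic: E = 359.4, α = 8.39, σ_y = 384.0 → σ = 766 MPa, n = 0.501
  stainless steel: E = 204.1, α = 15.5, σ_y = 495.0 → σ = 803 MPa, n = 0.616
  beryllium: E = 308.1, α = 11.6, σ_y = 290.0 → σ = 909 MPa, n = 0.319
Smallest n: beryllium with n = 0.319.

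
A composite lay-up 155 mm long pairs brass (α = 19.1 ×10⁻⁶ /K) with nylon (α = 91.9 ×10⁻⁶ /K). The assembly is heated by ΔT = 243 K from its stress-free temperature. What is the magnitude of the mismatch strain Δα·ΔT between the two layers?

Δα = |19.1 − 91.9|×10⁻⁶/K = 72.8×10⁻⁶/K.
Mismatch strain = Δα·ΔT = 72.8×10⁻⁶ × 243.0 = 0.0177.

0.0177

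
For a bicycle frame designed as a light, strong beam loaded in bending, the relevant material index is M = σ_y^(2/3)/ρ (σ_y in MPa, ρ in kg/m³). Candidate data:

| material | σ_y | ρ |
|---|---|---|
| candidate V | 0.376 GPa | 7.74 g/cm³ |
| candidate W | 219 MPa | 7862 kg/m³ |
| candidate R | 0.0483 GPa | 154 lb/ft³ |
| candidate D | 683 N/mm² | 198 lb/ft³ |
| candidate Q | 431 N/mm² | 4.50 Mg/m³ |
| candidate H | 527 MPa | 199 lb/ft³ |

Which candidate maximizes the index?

In SI units:
  candidate V: σ_y = 376.0 MPa, ρ = 7740 kg/m³
  candidate W: σ_y = 219.0 MPa, ρ = 7862 kg/m³
  candidate R: σ_y = 48.30 MPa, ρ = 2467 kg/m³
  candidate D: σ_y = 683.0 MPa, ρ = 3172 kg/m³
  candidate Q: σ_y = 431.0 MPa, ρ = 4500 kg/m³
  candidate H: σ_y = 527.0 MPa, ρ = 3188 kg/m³
  candidate D: M = 24.5×10⁻³
  candidate H: M = 20.5×10⁻³
  candidate Q: M = 12.7×10⁻³
  candidate V: M = 6.73×10⁻³
  candidate R: M = 5.38×10⁻³
  candidate W: M = 4.62×10⁻³
The maximum is for candidate D.

candidate D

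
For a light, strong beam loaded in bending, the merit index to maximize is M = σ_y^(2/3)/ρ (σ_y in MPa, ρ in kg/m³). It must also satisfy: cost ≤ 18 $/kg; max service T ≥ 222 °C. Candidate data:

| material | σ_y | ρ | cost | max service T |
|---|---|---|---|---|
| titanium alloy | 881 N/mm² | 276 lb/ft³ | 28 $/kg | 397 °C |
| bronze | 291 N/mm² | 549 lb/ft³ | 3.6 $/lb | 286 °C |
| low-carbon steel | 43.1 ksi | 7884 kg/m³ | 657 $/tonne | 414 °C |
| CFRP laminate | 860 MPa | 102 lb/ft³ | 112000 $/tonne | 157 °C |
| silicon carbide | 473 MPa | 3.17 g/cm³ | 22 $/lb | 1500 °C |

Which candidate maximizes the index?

Screen on constraints: cost ≤ 18 $/kg; max service T ≥ 222 °C. Survivors: bronze, low-carbon steel.
In SI units:
  bronze: σ_y = 291.0 MPa, ρ = 8794 kg/m³
  low-carbon steel: σ_y = 297.2 MPa, ρ = 7884 kg/m³
  low-carbon steel: M = 5.65×10⁻³
  bronze: M = 4.99×10⁻³
The maximum is for low-carbon steel.

low-carbon steel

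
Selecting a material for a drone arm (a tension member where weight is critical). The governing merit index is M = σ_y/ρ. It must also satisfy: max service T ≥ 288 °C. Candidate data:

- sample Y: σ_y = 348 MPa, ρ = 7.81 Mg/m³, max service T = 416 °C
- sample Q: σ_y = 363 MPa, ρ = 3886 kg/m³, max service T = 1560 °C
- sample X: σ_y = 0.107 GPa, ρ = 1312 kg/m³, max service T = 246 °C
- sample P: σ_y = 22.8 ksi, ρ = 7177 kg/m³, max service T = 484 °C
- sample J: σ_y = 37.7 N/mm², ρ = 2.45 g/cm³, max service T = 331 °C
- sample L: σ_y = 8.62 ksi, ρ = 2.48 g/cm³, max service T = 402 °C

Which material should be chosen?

Screen on constraints: max service T ≥ 288 °C. Survivors: sample Y, sample Q, sample P, sample J, sample L.
Normalizing units and computing the index:
  sample Y: σ_y = 348.0 MPa, ρ = 7810 kg/m³
  sample Q: σ_y = 363.0 MPa, ρ = 3886 kg/m³
  sample P: σ_y = 157.2 MPa, ρ = 7177 kg/m³
  sample J: σ_y = 37.70 MPa, ρ = 2450 kg/m³
  sample L: σ_y = 59.43 MPa, ρ = 2480 kg/m³
  sample Q: M = 93.4 kN·m/kg
  sample Y: M = 44.6 kN·m/kg
  sample L: M = 24.0 kN·m/kg
  sample P: M = 21.9 kN·m/kg
  sample J: M = 15.4 kN·m/kg
Sample Q has the largest M.

sample Q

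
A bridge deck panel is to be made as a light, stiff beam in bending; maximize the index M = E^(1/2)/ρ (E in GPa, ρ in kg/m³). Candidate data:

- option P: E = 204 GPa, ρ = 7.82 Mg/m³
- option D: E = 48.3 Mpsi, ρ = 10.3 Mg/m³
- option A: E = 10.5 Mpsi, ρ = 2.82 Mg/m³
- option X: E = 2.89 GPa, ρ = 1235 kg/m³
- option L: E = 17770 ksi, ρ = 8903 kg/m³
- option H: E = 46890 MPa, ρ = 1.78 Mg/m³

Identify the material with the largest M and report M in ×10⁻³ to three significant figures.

option H, M = 3.85×10⁻³

Putting every candidate on a common basis:
  option P: E = 204.0 GPa, ρ = 7820 kg/m³
  option D: E = 333.0 GPa, ρ = 10300 kg/m³
  option A: E = 72.39 GPa, ρ = 2820 kg/m³
  option X: E = 2.890 GPa, ρ = 1235 kg/m³
  option L: E = 122.5 GPa, ρ = 8903 kg/m³
  option H: E = 46.89 GPa, ρ = 1780 kg/m³
  option H: M = 3.85×10⁻³
  option A: M = 3.02×10⁻³
  option P: M = 1.83×10⁻³
  option D: M = 1.77×10⁻³
  option X: M = 1.38×10⁻³
  option L: M = 1.24×10⁻³
The maximum is for option H.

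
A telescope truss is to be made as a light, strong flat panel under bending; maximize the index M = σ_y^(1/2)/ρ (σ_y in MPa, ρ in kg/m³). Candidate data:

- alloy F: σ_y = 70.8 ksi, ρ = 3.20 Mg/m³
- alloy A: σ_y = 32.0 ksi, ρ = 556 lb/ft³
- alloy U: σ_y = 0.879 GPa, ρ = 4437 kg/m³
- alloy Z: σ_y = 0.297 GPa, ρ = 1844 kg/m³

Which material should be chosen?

alloy Z

After converting to SI:
  alloy F: σ_y = 488.1 MPa, ρ = 3200 kg/m³
  alloy A: σ_y = 220.6 MPa, ρ = 8906 kg/m³
  alloy U: σ_y = 879.0 MPa, ρ = 4437 kg/m³
  alloy Z: σ_y = 297.0 MPa, ρ = 1844 kg/m³
  alloy Z: M = 9.35×10⁻³
  alloy F: M = 6.90×10⁻³
  alloy U: M = 6.68×10⁻³
  alloy A: M = 1.67×10⁻³
Alloy Z ranks first.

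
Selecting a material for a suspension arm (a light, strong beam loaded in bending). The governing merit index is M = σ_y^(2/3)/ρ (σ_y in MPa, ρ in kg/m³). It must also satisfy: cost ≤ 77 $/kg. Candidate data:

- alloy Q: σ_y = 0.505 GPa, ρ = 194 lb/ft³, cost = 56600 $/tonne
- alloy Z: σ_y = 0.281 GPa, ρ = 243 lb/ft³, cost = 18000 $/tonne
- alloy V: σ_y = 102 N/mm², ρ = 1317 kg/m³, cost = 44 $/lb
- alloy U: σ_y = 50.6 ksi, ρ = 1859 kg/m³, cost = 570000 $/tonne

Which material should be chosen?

Screen on constraints: cost ≤ 77 $/kg. Survivors: alloy Q, alloy Z.
Normalizing units and computing the index:
  alloy Q: σ_y = 505.0 MPa, ρ = 3108 kg/m³
  alloy Z: σ_y = 281.0 MPa, ρ = 3892 kg/m³
  alloy Q: M = 20.4×10⁻³
  alloy Z: M = 11.0×10⁻³
The maximum is for alloy Q.

alloy Q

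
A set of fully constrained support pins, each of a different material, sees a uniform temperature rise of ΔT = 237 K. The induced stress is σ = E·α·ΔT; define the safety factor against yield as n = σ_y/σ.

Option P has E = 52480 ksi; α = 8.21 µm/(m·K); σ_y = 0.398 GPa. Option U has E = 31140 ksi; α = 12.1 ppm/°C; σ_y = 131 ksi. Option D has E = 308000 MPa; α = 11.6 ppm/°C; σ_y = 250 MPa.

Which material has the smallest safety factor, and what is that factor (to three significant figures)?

Converting E to GPa, α to ×10⁻⁶/K, σ_y to MPa, then σ and n for each:
  option P: E = 361.8, α = 8.21, σ_y = 398.0 → σ = 704 MPa, n = 0.565
  option U: E = 214.7, α = 12.1, σ_y = 903.2 → σ = 616 MPa, n = 1.47
  option D: E = 308.0, α = 11.6, σ_y = 250.0 → σ = 847 MPa, n = 0.295
Option D has the lowest safety factor, n = 0.295.

option D, n = 0.295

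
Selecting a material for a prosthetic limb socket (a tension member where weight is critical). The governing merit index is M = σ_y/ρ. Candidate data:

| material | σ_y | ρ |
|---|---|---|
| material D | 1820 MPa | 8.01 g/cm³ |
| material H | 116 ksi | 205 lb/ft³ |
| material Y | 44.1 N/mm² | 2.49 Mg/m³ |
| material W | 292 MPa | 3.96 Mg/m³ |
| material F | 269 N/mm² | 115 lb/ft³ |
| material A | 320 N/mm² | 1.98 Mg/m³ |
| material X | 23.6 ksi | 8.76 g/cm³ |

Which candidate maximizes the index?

material H

Normalizing units and computing the index:
  material D: σ_y = 1820 MPa, ρ = 8010 kg/m³
  material H: σ_y = 799.8 MPa, ρ = 3284 kg/m³
  material Y: σ_y = 44.10 MPa, ρ = 2490 kg/m³
  material W: σ_y = 292.0 MPa, ρ = 3960 kg/m³
  material F: σ_y = 269.0 MPa, ρ = 1842 kg/m³
  material A: σ_y = 320.0 MPa, ρ = 1980 kg/m³
  material X: σ_y = 162.7 MPa, ρ = 8760 kg/m³
  material H: M = 244 kN·m/kg
  material D: M = 227 kN·m/kg
  material A: M = 162 kN·m/kg
  material F: M = 146 kN·m/kg
  material W: M = 73.7 kN·m/kg
  material X: M = 18.6 kN·m/kg
  material Y: M = 17.7 kN·m/kg
Material H ranks first.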